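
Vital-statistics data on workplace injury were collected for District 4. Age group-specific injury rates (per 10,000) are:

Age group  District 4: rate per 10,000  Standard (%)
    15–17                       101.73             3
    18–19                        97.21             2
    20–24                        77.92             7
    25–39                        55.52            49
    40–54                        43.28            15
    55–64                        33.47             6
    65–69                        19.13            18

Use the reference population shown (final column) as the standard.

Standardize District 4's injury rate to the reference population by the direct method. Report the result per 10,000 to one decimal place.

Standard weights: 0.03, 0.02, 0.07, 0.49, 0.15, 0.06, 0.18.
Standardized rate: 0.0300×101.73 + 0.0200×97.21 + 0.0700×77.92 + 0.4900×55.52 + 0.1500×43.28 + 0.0600×33.47 + 0.1800×19.13 = 49.5989 per 10,000.

49.6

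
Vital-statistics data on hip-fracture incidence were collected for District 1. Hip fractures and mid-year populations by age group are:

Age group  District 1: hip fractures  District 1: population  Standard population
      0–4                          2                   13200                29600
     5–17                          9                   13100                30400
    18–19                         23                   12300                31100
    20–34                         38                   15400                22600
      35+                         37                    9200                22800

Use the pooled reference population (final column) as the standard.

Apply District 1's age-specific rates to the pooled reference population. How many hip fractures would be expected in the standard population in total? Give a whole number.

231

Age-specific rates per 100000 for District 1: 15.15, 68.70, 186.99, 246.75, 402.17.
Expected hip fractures = Σ (standard pop × age-specific rate ÷ 100000)
= 29600×15.15/100000 + 30400×68.70/100000 + 31100×186.99/100000 + 22600×246.75/100000 + 22800×402.17/100000
= 4.48 + 20.89 + 58.15 + 55.77 + 91.70 = 230.99.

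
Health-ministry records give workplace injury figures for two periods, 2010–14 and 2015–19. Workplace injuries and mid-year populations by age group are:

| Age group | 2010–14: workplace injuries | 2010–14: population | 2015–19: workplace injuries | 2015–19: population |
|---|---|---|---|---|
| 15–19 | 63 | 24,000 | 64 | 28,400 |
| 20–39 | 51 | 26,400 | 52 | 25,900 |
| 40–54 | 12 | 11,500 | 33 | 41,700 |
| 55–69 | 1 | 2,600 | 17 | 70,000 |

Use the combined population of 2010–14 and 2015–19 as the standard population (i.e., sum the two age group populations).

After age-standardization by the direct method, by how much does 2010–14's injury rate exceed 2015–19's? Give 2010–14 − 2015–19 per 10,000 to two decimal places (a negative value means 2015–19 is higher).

1.70

Age-specific rates per 10,000 for 2010–14: 26.25, 19.32, 10.43, 3.85.
For 2015–19: 22.54, 20.08, 7.91, 2.43.
Combined standard total = 230,500; weights = 0.2273, 0.2269, 0.2308, 0.3150.
2010–14: 0.2273×26.25 + 0.2269×19.32 + 0.2308×10.43 + 0.3150×3.85 = 13.9705 per 10,000.
2015–19: 0.2273×22.54 + 0.2269×20.08 + 0.2308×7.91 + 0.3150×2.43 = 12.2699 per 10,000.
Difference = 13.9705 − 12.2699 = 1.7006.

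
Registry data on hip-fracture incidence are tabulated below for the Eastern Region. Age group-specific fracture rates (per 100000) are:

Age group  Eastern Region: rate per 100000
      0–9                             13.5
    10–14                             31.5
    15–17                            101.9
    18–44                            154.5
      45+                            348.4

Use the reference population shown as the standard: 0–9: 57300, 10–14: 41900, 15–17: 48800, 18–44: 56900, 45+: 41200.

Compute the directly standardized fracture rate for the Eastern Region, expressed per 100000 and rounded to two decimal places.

Standard total = 246100; weights = 0.2328, 0.1703, 0.1983, 0.2312, 0.1674.
Standardized rate: 0.2328×13.5 + 0.1703×31.5 + 0.1983×101.9 + 0.2312×154.5 + 0.1674×348.4 = 122.7601 per 100000.

122.76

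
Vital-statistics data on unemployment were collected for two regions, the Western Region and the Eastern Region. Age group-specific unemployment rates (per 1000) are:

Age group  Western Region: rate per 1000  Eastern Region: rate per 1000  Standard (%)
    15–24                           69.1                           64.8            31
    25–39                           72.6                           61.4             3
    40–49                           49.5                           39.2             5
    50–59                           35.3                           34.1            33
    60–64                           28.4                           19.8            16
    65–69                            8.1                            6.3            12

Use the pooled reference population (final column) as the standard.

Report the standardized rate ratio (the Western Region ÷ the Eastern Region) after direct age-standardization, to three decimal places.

Standard weights: 0.31, 0.03, 0.05, 0.33, 0.16, 0.12.
The Western Region: 0.3100×69.1 + 0.0300×72.6 + 0.0500×49.5 + 0.3300×35.3 + 0.1600×28.4 + 0.1200×8.1 = 43.2390 per 1000.
The Eastern Region: 0.3100×64.8 + 0.0300×61.4 + 0.0500×39.2 + 0.3300×34.1 + 0.1600×19.8 + 0.1200×6.3 = 39.0670 per 1000.
Ratio = 43.2390 ÷ 39.0670 = 1.10679.

1.107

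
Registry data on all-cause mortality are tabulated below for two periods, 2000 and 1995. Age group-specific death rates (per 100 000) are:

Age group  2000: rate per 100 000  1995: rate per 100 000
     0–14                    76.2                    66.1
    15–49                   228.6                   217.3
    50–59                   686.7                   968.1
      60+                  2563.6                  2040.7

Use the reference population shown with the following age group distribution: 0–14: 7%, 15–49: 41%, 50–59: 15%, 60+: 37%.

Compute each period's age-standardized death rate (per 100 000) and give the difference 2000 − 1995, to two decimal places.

Standard weights: 0.07, 0.41, 0.15, 0.37.
2000: 0.0700×76.2 + 0.4100×228.6 + 0.1500×686.7 + 0.3700×2563.6 = 1150.5970 per 100 000.
1995: 0.0700×66.1 + 0.4100×217.3 + 0.1500×968.1 + 0.3700×2040.7 = 993.9940 per 100 000.
Difference = 1150.5970 − 993.9940 = 156.6030.

156.60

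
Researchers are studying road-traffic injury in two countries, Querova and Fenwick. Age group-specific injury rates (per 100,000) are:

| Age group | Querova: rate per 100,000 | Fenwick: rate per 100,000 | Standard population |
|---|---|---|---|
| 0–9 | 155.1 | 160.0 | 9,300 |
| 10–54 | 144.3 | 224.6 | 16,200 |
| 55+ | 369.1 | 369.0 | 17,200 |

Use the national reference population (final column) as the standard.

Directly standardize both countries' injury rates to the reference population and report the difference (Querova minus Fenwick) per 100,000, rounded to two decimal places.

-31.49

Standard total = 42,700; weights = 0.2178, 0.3794, 0.4028.
Querova: 0.2178×155.1 + 0.3794×144.3 + 0.4028×369.1 = 237.2040 per 100,000.
Fenwick: 0.2178×160.0 + 0.3794×224.6 + 0.4028×369.0 = 268.6960 per 100,000.
Difference = 237.2040 − 268.6960 = -31.4920.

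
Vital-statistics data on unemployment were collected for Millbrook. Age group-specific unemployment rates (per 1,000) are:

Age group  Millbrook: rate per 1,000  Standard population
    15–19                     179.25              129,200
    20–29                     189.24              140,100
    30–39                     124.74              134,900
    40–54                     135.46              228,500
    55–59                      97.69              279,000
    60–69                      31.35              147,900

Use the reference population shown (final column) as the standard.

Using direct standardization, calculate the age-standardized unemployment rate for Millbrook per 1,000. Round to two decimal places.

Standard total = 1,059,600; weights = 0.1219, 0.1322, 0.1273, 0.2156, 0.2633, 0.1396.
Standardized rate: 0.1219×179.25 + 0.1322×189.24 + 0.1273×124.74 + 0.2156×135.46 + 0.2633×97.69 + 0.1396×31.35 = 122.0685 per 1,000.

122.07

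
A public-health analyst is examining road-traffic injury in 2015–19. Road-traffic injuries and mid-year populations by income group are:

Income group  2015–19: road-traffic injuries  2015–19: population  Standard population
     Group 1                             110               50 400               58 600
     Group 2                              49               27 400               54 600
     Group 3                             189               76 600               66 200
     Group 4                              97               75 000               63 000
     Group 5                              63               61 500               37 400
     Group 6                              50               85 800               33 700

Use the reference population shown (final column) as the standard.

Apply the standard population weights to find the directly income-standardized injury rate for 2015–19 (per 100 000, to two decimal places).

168.52

Income-specific rates per 100 000 for 2015–19: 218.25, 178.83, 246.74, 129.33, 102.44, 58.28.
Standard total = 313 500; weights = 0.1869, 0.1742, 0.2112, 0.2010, 0.1193, 0.1075.
Standardized rate: 0.1869×218.25 + 0.1742×178.83 + 0.2112×246.74 + 0.2010×129.33 + 0.1193×102.44 + 0.1075×58.28 = 168.5198 per 100 000.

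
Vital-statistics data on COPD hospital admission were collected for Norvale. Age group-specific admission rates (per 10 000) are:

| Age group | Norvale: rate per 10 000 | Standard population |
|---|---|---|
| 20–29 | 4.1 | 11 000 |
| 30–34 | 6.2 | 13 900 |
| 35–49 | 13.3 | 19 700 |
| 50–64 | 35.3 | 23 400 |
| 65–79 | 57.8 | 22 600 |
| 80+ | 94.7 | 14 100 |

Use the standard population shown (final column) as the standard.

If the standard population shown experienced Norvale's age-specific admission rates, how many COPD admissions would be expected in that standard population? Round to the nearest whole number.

Expected COPD admissions = Σ (standard pop × age-specific rate ÷ 10 000)
= 11 000×4.1/10 000 + 13 900×6.2/10 000 + 19 700×13.3/10 000 + 23 400×35.3/10 000 + 22 600×57.8/10 000 + 14 100×94.7/10 000
= 4.51 + 8.62 + 26.20 + 82.60 + 130.63 + 133.53 = 386.09.

386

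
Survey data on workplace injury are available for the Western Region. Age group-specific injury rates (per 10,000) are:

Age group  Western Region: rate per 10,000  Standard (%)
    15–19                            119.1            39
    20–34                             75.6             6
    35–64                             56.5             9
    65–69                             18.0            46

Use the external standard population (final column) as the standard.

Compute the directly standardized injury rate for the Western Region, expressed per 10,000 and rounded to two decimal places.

Standard weights: 0.39, 0.06, 0.09, 0.46.
Standardized rate: 0.3900×119.1 + 0.0600×75.6 + 0.0900×56.5 + 0.4600×18.0 = 64.3500 per 10,000.

64.35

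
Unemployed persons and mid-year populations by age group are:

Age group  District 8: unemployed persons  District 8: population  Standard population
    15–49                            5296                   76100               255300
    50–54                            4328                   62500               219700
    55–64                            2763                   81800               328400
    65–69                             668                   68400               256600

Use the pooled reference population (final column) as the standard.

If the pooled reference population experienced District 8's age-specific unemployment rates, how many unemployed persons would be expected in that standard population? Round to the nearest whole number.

46579

Age-specific rates per 1000 for District 8: 69.593, 69.248, 33.778, 9.766.
Expected unemployed persons = Σ (standard pop × age-specific rate ÷ 1000)
= 255300×69.593/1000 + 219700×69.248/1000 + 328400×33.778/1000 + 256600×9.766/1000
= 17767.00 + 15213.79 + 11092.53 + 2505.98 = 46579.30.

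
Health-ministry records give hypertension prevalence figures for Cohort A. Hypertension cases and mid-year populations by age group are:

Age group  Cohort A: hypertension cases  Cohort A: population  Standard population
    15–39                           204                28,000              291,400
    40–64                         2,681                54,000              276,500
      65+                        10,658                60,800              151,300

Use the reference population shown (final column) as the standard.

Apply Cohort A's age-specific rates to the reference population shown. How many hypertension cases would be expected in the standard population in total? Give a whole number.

Age-specific rates per 1,000 for Cohort A: 7.286, 49.648, 175.296.
Expected hypertension cases = Σ (standard pop × age-specific rate ÷ 1,000)
= 291,400×7.286/1,000 + 276,500×49.648/1,000 + 151,300×175.296/1,000
= 2123.06 + 13727.71 + 26522.29 = 42373.06.

42373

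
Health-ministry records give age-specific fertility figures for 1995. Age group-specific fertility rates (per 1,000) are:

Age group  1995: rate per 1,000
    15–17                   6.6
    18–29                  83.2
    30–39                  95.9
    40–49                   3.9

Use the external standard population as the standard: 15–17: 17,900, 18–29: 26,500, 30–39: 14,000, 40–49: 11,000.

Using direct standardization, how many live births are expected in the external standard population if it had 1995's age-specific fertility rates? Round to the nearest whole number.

Expected live births = Σ (standard pop × age-specific rate ÷ 1,000)
= 17,900×6.6/1,000 + 26,500×83.2/1,000 + 14,000×95.9/1,000 + 11,000×3.9/1,000
= 118.14 + 2204.80 + 1342.60 + 42.90 = 3708.44.

3708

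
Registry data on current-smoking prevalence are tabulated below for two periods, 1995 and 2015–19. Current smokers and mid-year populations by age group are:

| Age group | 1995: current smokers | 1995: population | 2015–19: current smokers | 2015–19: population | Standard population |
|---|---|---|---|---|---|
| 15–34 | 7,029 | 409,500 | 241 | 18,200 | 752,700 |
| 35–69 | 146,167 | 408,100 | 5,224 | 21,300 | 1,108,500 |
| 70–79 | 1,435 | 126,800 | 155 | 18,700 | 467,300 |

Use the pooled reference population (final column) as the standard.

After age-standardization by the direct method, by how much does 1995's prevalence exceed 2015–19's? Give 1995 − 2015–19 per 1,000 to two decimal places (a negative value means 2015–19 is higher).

55.63

Age-specific rates per 1,000 for 1995: 17.165, 358.165, 11.317.
For 2015–19: 13.242, 245.258, 8.289.
Standard total = 2,328,500; weights = 0.3233, 0.4761, 0.2007.
1995: 0.3233×17.165 + 0.4761×358.165 + 0.2007×11.317 = 178.3268 per 1,000.
2015–19: 0.3233×13.242 + 0.4761×245.258 + 0.2007×8.289 = 122.7009 per 1,000.
Difference = 178.3268 − 122.7009 = 55.6259.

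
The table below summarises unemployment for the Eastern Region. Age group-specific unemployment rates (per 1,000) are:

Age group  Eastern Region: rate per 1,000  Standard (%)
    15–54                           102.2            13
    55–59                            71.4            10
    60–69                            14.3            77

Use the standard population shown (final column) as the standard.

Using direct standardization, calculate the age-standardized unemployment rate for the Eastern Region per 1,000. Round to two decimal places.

31.44

Standard weights: 0.13, 0.10, 0.77.
Standardized rate: 0.1300×102.2 + 0.1000×71.4 + 0.7700×14.3 = 31.4370 per 1,000.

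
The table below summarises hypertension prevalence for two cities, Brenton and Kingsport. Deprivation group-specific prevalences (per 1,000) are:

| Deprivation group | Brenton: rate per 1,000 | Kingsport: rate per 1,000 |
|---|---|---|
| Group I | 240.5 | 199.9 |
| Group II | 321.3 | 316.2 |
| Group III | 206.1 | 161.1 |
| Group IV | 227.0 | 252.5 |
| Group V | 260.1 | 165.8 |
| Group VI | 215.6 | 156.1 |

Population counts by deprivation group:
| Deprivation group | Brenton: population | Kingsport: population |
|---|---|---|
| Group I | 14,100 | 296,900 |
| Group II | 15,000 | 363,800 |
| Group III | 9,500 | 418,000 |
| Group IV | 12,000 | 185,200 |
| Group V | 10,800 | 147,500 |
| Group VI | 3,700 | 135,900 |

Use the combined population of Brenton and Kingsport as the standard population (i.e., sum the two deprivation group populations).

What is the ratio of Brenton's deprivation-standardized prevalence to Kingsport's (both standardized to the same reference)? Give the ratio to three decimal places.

Combined standard total = 1,612,400; weights = 0.1929, 0.2349, 0.2651, 0.1223, 0.0982, 0.0866.
Brenton: 0.1929×240.5 + 0.2349×321.3 + 0.2651×206.1 + 0.1223×227.0 + 0.0982×260.1 + 0.0866×215.6 = 248.4791 per 1,000.
Kingsport: 0.1929×199.9 + 0.2349×316.2 + 0.2651×161.1 + 0.1223×252.5 + 0.0982×165.8 + 0.0866×156.1 = 216.2282 per 1,000.
Ratio = 248.4791 ÷ 216.2282 = 1.14915.

1.149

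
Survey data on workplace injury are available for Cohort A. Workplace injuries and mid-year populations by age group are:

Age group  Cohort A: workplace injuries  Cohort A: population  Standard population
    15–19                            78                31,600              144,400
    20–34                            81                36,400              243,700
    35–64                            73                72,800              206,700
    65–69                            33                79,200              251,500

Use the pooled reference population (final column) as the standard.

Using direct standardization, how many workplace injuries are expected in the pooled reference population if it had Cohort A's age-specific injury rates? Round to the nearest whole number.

1211

Age-specific rates per 10,000 for Cohort A: 24.68, 22.25, 10.03, 4.17.
Expected workplace injuries = Σ (standard pop × age-specific rate ÷ 10,000)
= 144,400×24.68/10,000 + 243,700×22.25/10,000 + 206,700×10.03/10,000 + 251,500×4.17/10,000
= 356.43 + 542.30 + 207.27 + 104.79 = 1210.79.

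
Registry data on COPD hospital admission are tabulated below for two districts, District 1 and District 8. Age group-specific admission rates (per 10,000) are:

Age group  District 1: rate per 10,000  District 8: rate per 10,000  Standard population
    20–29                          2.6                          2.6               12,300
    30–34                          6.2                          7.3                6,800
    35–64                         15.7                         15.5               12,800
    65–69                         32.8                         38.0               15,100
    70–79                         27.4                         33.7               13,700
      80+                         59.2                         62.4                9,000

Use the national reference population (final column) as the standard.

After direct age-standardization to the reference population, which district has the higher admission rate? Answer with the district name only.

Standard total = 69,700; weights = 0.1765, 0.0976, 0.1836, 0.2166, 0.1966, 0.1291.
District 1: 0.1765×2.6 + 0.0976×6.2 + 0.1836×15.7 + 0.2166×32.8 + 0.1966×27.4 + 0.1291×59.2 = 24.0826 per 10,000.
District 8: 0.1765×2.6 + 0.0976×7.3 + 0.1836×15.5 + 0.2166×38.0 + 0.1966×33.7 + 0.1291×62.4 = 26.9313 per 10,000.

District 8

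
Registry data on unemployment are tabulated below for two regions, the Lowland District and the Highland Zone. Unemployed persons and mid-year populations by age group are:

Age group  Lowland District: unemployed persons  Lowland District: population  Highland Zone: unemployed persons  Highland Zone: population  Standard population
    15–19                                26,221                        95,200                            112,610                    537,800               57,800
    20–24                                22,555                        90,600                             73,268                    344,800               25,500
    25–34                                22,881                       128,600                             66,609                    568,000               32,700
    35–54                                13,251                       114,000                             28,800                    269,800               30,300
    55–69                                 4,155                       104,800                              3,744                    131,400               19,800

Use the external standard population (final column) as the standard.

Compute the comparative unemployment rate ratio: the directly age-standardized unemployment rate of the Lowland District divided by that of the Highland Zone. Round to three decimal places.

1.288

Age-specific rates per 1,000 for the Lowland District: 275.431, 248.951, 177.924, 116.237, 39.647.
For the Highland Zone: 209.390, 212.494, 117.269, 106.746, 28.493.
Standard total = 166,100; weights = 0.3480, 0.1535, 0.1969, 0.1824, 0.1192.
The Lowland District: 0.3480×275.431 + 0.1535×248.951 + 0.1969×177.924 + 0.1824×116.237 + 0.1192×39.647 = 195.0226 per 1,000.
The Highland Zone: 0.3480×209.390 + 0.1535×212.494 + 0.1969×117.269 + 0.1824×106.746 + 0.1192×28.493 = 151.4426 per 1,000.
Ratio = 195.0226 ÷ 151.4426 = 1.28777.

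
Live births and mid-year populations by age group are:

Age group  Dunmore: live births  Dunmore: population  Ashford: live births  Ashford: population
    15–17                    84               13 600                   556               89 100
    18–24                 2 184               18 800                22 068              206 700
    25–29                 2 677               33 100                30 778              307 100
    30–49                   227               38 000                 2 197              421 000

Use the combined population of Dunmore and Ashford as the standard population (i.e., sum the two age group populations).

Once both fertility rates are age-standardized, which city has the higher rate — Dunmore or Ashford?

Ashford

Age-specific rates per 1 000 for Dunmore: 6.176, 116.170, 80.876, 5.974.
For Ashford: 6.240, 106.763, 100.221, 5.219.
Combined standard total = 1 127 400; weights = 0.0911, 0.2000, 0.3018, 0.4071.
Dunmore: 0.0911×6.176 + 0.2000×116.170 + 0.3018×80.876 + 0.4071×5.974 = 50.6357 per 1 000.
Ashford: 0.0911×6.240 + 0.2000×106.763 + 0.3018×100.221 + 0.4071×5.219 = 54.2901 per 1 000.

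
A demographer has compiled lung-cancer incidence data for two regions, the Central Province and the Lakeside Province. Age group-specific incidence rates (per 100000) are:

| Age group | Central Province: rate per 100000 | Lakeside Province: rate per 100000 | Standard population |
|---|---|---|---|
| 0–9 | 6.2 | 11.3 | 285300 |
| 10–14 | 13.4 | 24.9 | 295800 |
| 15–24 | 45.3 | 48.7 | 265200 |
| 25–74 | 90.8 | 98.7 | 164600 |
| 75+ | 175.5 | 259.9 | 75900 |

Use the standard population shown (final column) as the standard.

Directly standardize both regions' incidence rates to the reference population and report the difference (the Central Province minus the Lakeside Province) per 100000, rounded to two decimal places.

-12.39

Standard total = 1086800; weights = 0.2625, 0.2722, 0.2440, 0.1515, 0.0698.
The Central Province: 0.2625×6.2 + 0.2722×13.4 + 0.2440×45.3 + 0.1515×90.8 + 0.0698×175.5 = 42.3374 per 100000.
The Lakeside Province: 0.2625×11.3 + 0.2722×24.9 + 0.2440×48.7 + 0.1515×98.7 + 0.0698×259.9 = 54.7267 per 100000.
Difference = 42.3374 − 54.7267 = -12.3893.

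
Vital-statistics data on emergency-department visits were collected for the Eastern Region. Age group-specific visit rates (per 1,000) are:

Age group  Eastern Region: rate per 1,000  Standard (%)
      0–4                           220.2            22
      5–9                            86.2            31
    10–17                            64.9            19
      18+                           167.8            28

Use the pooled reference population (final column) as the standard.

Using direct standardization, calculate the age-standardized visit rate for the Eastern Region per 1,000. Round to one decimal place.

Standard weights: 0.22, 0.31, 0.19, 0.28.
Standardized rate: 0.2200×220.2 + 0.3100×86.2 + 0.1900×64.9 + 0.2800×167.8 = 134.4810 per 1,000.

134.5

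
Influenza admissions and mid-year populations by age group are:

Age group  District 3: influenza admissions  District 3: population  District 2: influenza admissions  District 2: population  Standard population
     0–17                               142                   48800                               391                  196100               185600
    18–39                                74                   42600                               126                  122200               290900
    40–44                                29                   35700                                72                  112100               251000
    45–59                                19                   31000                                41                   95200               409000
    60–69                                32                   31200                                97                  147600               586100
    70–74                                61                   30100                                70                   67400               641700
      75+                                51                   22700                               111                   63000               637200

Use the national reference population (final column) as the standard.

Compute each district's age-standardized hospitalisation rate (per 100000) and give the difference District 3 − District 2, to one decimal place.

55.0

Age-specific rates per 100000 for District 3: 290.98, 173.71, 81.23, 61.29, 102.56, 202.66, 224.67.
For District 2: 199.39, 103.11, 64.23, 43.07, 65.72, 103.86, 176.19.
Standard total = 3001500; weights = 0.0618, 0.0969, 0.0836, 0.1363, 0.1953, 0.2138, 0.2123.
District 3: 0.0618×290.98 + 0.0969×173.71 + 0.0836×81.23 + 0.1363×61.29 + 0.1953×102.56 + 0.2138×202.66 + 0.2123×224.67 = 161.0240 per 100000.
District 2: 0.0618×199.39 + 0.0969×103.11 + 0.0836×64.23 + 0.1363×43.07 + 0.1953×65.72 + 0.2138×103.86 + 0.2123×176.19 = 106.0031 per 100000.
Difference = 161.0240 − 106.0031 = 55.0209.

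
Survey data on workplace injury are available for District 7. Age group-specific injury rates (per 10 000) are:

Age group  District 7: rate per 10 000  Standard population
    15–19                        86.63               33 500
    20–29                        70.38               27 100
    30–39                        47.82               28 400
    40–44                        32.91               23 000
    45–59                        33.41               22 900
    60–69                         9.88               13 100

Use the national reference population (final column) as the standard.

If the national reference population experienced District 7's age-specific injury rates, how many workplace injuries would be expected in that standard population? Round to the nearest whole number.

Expected workplace injuries = Σ (standard pop × age-specific rate ÷ 10 000)
= 33 500×86.63/10 000 + 27 100×70.38/10 000 + 28 400×47.82/10 000 + 23 000×32.91/10 000 + 22 900×33.41/10 000 + 13 100×9.88/10 000
= 290.21 + 190.73 + 135.81 + 75.69 + 76.51 + 12.94 = 781.89.

782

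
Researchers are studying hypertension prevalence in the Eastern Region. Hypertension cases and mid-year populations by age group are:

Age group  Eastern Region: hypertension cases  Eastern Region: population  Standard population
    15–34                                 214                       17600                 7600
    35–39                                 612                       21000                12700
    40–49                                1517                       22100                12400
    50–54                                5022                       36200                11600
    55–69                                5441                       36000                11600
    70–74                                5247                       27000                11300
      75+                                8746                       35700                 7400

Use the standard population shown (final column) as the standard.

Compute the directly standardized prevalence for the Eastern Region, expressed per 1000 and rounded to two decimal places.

Age-specific rates per 1000 for the Eastern Region: 12.159, 29.143, 68.643, 138.729, 151.139, 194.333, 244.986.
Standard total = 74600; weights = 0.1019, 0.1702, 0.1662, 0.1555, 0.1555, 0.1515, 0.0992.
Standardized rate: 0.1019×12.159 + 0.1702×29.143 + 0.1662×68.643 + 0.1555×138.729 + 0.1555×151.139 + 0.1515×194.333 + 0.0992×244.986 = 116.4212 per 1000.

116.42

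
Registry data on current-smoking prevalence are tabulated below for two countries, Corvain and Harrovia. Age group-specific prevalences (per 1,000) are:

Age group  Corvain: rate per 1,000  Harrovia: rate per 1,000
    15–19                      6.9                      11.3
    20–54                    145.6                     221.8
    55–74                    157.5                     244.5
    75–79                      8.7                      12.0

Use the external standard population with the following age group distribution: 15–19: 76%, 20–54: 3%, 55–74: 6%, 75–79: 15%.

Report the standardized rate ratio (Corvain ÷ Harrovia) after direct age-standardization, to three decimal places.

0.642

Standard weights: 0.76, 0.03, 0.06, 0.15.
Corvain: 0.7600×6.9 + 0.0300×145.6 + 0.0600×157.5 + 0.1500×8.7 = 20.3670 per 1,000.
Harrovia: 0.7600×11.3 + 0.0300×221.8 + 0.0600×244.5 + 0.1500×12.0 = 31.7120 per 1,000.
Ratio = 20.3670 ÷ 31.7120 = 0.64225.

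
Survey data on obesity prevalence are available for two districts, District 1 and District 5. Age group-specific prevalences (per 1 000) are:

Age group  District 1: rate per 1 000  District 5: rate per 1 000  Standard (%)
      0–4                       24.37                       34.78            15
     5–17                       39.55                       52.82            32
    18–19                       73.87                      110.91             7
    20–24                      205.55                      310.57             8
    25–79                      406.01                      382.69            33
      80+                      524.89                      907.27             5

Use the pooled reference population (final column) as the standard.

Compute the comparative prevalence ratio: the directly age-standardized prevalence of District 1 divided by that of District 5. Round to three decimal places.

0.875

Standard weights: 0.15, 0.32, 0.07, 0.08, 0.33, 0.05.
District 1: 0.1500×24.37 + 0.3200×39.55 + 0.0700×73.87 + 0.0800×205.55 + 0.3300×406.01 + 0.0500×524.89 = 198.1542 per 1 000.
District 5: 0.1500×34.78 + 0.3200×52.82 + 0.0700×110.91 + 0.0800×310.57 + 0.3300×382.69 + 0.0500×907.27 = 226.3799 per 1 000.
Ratio = 198.1542 ÷ 226.3799 = 0.87532.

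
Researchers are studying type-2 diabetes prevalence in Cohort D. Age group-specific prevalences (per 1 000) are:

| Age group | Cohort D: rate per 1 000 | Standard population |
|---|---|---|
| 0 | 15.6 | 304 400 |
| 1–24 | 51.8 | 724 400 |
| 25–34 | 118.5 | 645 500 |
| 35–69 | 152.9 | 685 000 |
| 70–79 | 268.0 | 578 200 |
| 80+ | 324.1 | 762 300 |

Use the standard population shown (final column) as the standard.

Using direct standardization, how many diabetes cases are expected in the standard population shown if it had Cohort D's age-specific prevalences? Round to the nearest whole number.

Expected diabetes cases = Σ (standard pop × age-specific rate ÷ 1 000)
= 304 400×15.6/1 000 + 724 400×51.8/1 000 + 645 500×118.5/1 000 + 685 000×152.9/1 000 + 578 200×268.0/1 000 + 762 300×324.1/1 000
= 4748.64 + 37523.92 + 76491.75 + 104736.50 + 154957.60 + 247061.43 = 625519.84.

625520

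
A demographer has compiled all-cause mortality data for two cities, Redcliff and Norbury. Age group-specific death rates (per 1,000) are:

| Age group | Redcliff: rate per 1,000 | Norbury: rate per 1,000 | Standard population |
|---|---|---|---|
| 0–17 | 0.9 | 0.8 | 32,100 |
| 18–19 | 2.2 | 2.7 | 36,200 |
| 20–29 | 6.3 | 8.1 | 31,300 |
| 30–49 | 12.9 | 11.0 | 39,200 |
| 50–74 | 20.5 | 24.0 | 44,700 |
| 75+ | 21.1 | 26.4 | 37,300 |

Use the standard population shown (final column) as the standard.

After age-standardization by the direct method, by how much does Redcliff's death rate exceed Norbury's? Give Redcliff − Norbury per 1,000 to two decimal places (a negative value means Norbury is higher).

Standard total = 220,800; weights = 0.1454, 0.1639, 0.1418, 0.1775, 0.2024, 0.1689.
Redcliff: 0.1454×0.9 + 0.1639×2.2 + 0.1418×6.3 + 0.1775×12.9 + 0.2024×20.5 + 0.1689×21.1 = 11.3894 per 1,000.
Norbury: 0.1454×0.8 + 0.1639×2.7 + 0.1418×8.1 + 0.1775×11.0 + 0.2024×24.0 + 0.1689×26.4 = 12.9786 per 1,000.
Difference = 11.3894 − 12.9786 = -1.5892.

-1.59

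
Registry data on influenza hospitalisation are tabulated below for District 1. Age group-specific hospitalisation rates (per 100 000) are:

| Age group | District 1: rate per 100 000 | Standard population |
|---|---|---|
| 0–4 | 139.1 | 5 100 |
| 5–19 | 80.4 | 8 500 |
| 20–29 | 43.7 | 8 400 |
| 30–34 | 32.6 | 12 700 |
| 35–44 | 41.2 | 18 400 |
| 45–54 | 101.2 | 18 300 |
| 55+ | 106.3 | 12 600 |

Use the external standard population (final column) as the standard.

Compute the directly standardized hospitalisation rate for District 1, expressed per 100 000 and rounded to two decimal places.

72.90

Standard total = 84 000; weights = 0.0607, 0.1012, 0.1000, 0.1512, 0.2190, 0.2179, 0.1500.
Standardized rate: 0.0607×139.1 + 0.1012×80.4 + 0.1000×43.7 + 0.1512×32.6 + 0.2190×41.2 + 0.2179×101.2 + 0.1500×106.3 = 72.8968 per 100 000.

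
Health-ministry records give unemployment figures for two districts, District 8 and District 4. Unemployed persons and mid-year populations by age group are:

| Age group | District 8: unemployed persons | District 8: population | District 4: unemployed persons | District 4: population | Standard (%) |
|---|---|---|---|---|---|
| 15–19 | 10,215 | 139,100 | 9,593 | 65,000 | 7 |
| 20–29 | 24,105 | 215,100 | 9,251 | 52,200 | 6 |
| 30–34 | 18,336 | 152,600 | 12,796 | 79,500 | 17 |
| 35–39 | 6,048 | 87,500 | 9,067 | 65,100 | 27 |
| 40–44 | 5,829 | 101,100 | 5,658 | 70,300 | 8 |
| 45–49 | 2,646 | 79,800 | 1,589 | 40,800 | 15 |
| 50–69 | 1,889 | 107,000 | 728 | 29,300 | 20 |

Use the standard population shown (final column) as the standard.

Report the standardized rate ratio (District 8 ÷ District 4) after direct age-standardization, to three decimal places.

0.621

Age-specific rates per 1,000 for District 8: 73.436, 112.064, 120.157, 69.120, 57.656, 33.158, 17.654.
For District 4: 147.585, 177.222, 160.956, 139.278, 80.484, 38.946, 24.846.
Standard weights: 0.07, 0.06, 0.17, 0.27, 0.08, 0.15, 0.20.
District 8: 0.0700×73.436 + 0.0600×112.064 + 0.1700×120.157 + 0.2700×69.120 + 0.0800×57.656 + 0.1500×33.158 + 0.2000×17.654 = 64.0705 per 1,000.
District 4: 0.0700×147.585 + 0.0600×177.222 + 0.1700×160.956 + 0.2700×139.278 + 0.0800×80.484 + 0.1500×38.946 + 0.2000×24.846 = 103.1817 per 1,000.
Ratio = 64.0705 ÷ 103.1817 = 0.62095.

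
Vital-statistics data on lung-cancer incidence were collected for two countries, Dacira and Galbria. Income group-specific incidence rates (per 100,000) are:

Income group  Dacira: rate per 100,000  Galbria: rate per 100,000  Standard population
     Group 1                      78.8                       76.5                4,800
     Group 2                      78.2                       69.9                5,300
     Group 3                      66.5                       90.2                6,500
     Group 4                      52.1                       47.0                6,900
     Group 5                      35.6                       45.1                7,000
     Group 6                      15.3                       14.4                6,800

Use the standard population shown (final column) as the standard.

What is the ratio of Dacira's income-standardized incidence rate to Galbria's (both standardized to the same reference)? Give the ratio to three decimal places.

Standard total = 37,300; weights = 0.1287, 0.1421, 0.1743, 0.1850, 0.1877, 0.1823.
Dacira: 0.1287×78.8 + 0.1421×78.2 + 0.1743×66.5 + 0.1850×52.1 + 0.1877×35.6 + 0.1823×15.3 = 51.9485 per 100,000.
Galbria: 0.1287×76.5 + 0.1421×69.9 + 0.1743×90.2 + 0.1850×47.0 + 0.1877×45.1 + 0.1823×14.4 = 55.2786 per 100,000.
Ratio = 51.9485 ÷ 55.2786 = 0.93976.

0.940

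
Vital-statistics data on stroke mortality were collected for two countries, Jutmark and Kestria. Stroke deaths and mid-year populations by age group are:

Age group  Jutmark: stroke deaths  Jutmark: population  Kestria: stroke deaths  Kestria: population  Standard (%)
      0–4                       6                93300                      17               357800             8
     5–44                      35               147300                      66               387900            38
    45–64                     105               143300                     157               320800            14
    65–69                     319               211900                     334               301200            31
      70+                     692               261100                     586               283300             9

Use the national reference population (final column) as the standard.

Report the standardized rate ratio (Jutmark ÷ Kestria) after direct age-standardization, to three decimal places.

1.354

Age-specific rates per 100000 for Jutmark: 6.43, 23.76, 73.27, 150.54, 265.03.
For Kestria: 4.75, 17.01, 48.94, 110.89, 206.85.
Standard weights: 0.08, 0.38, 0.14, 0.31, 0.09.
Jutmark: 0.0800×6.43 + 0.3800×23.76 + 0.1400×73.27 + 0.3100×150.54 + 0.0900×265.03 = 90.3230 per 100000.
Kestria: 0.0800×4.75 + 0.3800×17.01 + 0.1400×48.94 + 0.3100×110.89 + 0.0900×206.85 = 66.6894 per 100000.
Ratio = 90.3230 ÷ 66.6894 = 1.35438.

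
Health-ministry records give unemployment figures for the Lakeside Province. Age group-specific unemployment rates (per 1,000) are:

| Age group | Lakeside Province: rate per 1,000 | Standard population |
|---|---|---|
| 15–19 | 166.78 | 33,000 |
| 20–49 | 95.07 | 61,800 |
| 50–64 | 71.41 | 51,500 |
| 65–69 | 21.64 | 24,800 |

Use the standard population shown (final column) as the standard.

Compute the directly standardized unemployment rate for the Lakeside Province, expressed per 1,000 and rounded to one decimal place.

91.1

Standard total = 171,100; weights = 0.1929, 0.3612, 0.3010, 0.1449.
Standardized rate: 0.1929×166.78 + 0.3612×95.07 + 0.3010×71.41 + 0.1449×21.64 = 91.1359 per 1,000.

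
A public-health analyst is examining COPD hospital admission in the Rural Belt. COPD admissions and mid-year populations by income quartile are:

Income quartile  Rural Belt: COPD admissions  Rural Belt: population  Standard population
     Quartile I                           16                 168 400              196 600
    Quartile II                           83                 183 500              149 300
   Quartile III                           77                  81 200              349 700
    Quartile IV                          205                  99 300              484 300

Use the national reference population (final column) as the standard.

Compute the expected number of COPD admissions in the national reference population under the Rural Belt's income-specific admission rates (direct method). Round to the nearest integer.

1418

Income-specific rates per 10 000 for the Rural Belt: 0.95, 4.52, 9.48, 20.64.
Expected COPD admissions = Σ (standard pop × income-specific rate ÷ 10 000)
= 196 600×0.95/10 000 + 149 300×4.52/10 000 + 349 700×9.48/10 000 + 484 300×20.64/10 000
= 18.68 + 67.53 + 331.61 + 999.81 = 1417.64.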